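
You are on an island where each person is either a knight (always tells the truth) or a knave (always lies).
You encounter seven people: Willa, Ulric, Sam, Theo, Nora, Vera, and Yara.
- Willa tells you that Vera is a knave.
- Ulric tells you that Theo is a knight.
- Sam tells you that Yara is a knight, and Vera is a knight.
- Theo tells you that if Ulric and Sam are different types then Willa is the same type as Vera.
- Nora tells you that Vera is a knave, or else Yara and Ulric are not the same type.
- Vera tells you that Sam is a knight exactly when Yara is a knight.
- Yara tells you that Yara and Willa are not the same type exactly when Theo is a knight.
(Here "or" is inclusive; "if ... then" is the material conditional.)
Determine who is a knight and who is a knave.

Knights: Ulric, Sam, Theo, Vera, and Yara. Knaves: Willa and Nora.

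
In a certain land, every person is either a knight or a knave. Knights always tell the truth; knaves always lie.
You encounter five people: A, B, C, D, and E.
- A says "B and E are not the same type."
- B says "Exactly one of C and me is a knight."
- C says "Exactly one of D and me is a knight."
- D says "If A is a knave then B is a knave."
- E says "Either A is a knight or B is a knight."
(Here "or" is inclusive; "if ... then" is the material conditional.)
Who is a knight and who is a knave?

A is a knave, B is a knight, C is a knave, D is a knave, and E is a knight.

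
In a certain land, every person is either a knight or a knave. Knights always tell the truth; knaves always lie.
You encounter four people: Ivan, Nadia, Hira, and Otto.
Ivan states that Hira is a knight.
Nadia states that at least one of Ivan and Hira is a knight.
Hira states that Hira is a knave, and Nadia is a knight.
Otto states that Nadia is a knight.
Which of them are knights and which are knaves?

Suppose Ivan is a knight. Then Ivan's statement "Hira is a knight" would have to be true. Checking the 8 ways to assign the others, none is consistent with every speaker.
(For instance, with Nadia=knave, Hira=knave, Otto=knave, Ivan's claim "Hira is a knight" comes out false where it would need to be true.)
So Ivan must be a knave, making "Hira is a knight" false. Taking Ivan=knave, Nadia=knave, Hira=knave, Otto=knave, each remaining statement checks out:
  Nadia (knave): "at least one of Ivan and Hira is a knight" — false. ✓
  Hira (knave): "Hira is a knave, and Nadia is a knight" — false. ✓
  Otto (knave): "Nadia is a knight" — false. ✓
This is the unique consistent assignment.

Knights: none. Knaves: Ivan, Nadia, Hira, and Otto.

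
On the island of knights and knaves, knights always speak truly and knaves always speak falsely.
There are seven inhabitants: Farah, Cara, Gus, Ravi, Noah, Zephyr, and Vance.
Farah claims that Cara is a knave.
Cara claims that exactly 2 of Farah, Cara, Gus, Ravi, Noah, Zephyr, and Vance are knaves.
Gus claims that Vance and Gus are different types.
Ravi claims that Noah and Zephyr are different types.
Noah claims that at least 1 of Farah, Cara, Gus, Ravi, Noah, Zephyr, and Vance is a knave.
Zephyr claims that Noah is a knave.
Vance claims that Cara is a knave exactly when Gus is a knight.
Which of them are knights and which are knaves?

Farah is a knight, so "Cara is a knave" must be True — and it is.
Cara is a knave; "exactly 2 of Farah, Cara, Gus, Ravi, Noah, Zephyr, and Vance are knaves" is False, as required.
Gus (knave): "Vance and Gus are different types" — False. ✓
Ravi is a knight; "Noah and Zephyr are different types" is True, as required.
Noah is a knight, so "at least 1 of Farah, Cara, Gus, Ravi, Noah, Zephyr, and Vance is a knave" must be True — and it is.
Since Zephyr is a knave, "Noah is a knave" needs to be False, which holds.
Since Vance is a knave, "Cara is a knave exactly when Gus is a knight" needs to be False, which holds.

Farah is a knight, Cara is a knave, Gus is a knave, Ravi is a knight, Noah is a knight, Zephyr is a knave, and Vance is a knave.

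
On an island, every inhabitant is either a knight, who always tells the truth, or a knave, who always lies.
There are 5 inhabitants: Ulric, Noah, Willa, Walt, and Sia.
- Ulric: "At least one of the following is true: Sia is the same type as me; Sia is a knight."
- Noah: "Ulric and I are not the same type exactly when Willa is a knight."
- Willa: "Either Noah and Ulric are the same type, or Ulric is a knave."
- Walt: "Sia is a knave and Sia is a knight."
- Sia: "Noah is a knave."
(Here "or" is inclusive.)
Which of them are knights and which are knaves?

Ulric is a knight, Noah is a knave, Willa is a knave, Walt is a knave, and Sia is a knight.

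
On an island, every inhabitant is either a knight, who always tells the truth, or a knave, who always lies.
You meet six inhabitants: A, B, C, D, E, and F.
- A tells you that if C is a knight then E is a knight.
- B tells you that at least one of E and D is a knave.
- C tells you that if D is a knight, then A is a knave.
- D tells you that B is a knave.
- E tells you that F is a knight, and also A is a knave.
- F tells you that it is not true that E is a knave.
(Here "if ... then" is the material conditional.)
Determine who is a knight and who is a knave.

A (knave): "if C is a knight then E is a knight" — False. ✓
Since B is a knight, "at least one of E and D is a knave" needs to be True, which holds.
C (knight): "if D is a knight, then A is a knave" — True. ✓
D (knave): "B is a knave" — False. ✓
As a knave, E's statement "F is a knight, and also A is a knave" should be False; it is.
F (knave): "it is not true that E is a knave" — False. ✓

A is a knave, B is a knight, C is a knight, D is a knave, E is a knave, and F is a knave.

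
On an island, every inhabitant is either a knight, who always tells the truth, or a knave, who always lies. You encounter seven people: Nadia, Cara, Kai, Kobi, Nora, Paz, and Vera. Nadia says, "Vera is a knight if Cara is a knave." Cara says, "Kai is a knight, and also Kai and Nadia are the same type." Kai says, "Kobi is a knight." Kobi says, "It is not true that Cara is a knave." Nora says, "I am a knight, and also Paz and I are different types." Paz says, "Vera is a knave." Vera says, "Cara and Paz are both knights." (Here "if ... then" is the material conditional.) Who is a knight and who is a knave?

Nadia (knave): "Vera is a knight if Cara is a knave" — false. ✓
Cara is a knave, and the claim "Kai is a knight, and also Kai and Nadia are the same type" is indeed false.
As a knave, Kai's statement "Kobi is a knight" should be false; it is.
Kobi is a knave, so "it is not true that Cara is a knave" must be false — and it is.
Nora is a knave; "I am a knight, and also Paz and I are different types" is false, as required.
Paz is a knight, so "Vera is a knave" must be true — and it is.
Vera is a knave, so "Cara and Paz are both knights" must be false — and it is.

Knights: Paz. Knaves: Nadia, Cara, Kai, Kobi, Nora, and Vera.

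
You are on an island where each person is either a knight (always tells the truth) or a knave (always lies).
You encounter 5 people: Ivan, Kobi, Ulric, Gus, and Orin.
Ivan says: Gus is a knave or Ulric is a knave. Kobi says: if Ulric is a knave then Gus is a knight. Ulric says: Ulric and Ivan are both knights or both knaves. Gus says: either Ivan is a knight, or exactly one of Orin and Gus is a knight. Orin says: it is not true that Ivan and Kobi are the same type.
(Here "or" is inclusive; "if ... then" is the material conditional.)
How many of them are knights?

3

The unique consistent assignment is Ivan=knight, Kobi=knight, Ulric=knave, Gus=knight, Orin=knave.
That has 3 knights.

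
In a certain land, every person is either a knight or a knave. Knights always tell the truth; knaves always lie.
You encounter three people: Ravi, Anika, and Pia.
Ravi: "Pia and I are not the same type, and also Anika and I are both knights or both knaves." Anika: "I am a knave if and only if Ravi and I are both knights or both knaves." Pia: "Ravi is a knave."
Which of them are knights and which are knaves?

Ravi is a knave; "Pia and I are not the same type, and also Anika and I are both knights or both knaves" is false, as required.
Since Anika is a knight, "I am a knave if and only if Ravi and I are both knights or both knaves" needs to be True, which holds.
Pia is a knight, so "Ravi is a knave" must be True — and it is.

Ravi is a knave, Anika is a knight, and Pia is a knight.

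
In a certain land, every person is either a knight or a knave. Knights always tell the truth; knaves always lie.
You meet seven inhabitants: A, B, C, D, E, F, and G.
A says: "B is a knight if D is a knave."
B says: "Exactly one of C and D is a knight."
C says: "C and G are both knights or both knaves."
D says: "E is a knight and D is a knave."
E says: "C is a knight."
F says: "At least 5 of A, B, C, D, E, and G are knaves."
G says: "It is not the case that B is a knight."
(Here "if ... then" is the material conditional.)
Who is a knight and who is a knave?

A is a knave; "B is a knight if D is a knave" is False, as required.
B is a knave; "exactly one of C and D is a knight" is False, as required.
C is a knave, and the claim "C and G are both knights or both knaves" is indeed False.
D is a knave, and the claim "E is a knight and D is a knave" is indeed False.
E is a knave, so "C is a knight" must be False — and it is.
F is a knight, and the claim "at least 5 of A, B, C, D, E, and G are knaves" is indeed true.
Since G is a knight, "it is not the case that B is a knight" needs to be true, which holds.

Knights: F and G. Knaves: A, B, C, D, and E.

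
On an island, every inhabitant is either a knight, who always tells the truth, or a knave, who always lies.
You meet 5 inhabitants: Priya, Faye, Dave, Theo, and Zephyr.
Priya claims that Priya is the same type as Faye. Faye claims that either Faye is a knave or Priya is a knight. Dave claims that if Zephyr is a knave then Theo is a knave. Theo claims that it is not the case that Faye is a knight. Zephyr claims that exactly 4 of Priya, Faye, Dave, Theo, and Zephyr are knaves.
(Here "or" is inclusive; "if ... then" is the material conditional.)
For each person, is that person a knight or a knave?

Priya (knight): "Priya is the same type as Faye" — true. ✓
Faye (knight): "either Faye is a knave or Priya is a knight" — true. ✓
Since Dave is a knight, "if Zephyr is a knave then Theo is a knave" needs to be true, which holds.
Since Theo is a knave, "it is not the case that Faye is a knight" needs to be False, which holds.
Zephyr (knave): "exactly 4 of Priya, Faye, Dave, Theo, and Zephyr are knaves" — False. ✓

Knights: Priya, Faye, and Dave. Knaves: Theo and Zephyr.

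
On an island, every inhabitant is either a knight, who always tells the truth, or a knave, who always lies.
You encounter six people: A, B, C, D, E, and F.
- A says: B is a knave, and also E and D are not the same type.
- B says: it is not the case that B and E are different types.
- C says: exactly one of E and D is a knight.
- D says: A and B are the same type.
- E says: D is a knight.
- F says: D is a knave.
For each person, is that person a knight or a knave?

Knights: D and E. Knaves: A, B, C, and F.

A is a knave, and the claim "B is a knave, and also E and D are not the same type" is indeed false.
As a knave, B's statement "it is not the case that B and E are different types" should be false; it is.
C is a knave, and the claim "exactly one of E and D is a knight" is indeed false.
D is a knight, so "A and B are the same type" must be true — and it is.
E is a knight, and the claim "D is a knight" is indeed true.
F is a knave, and the claim "D is a knave" is indeed false.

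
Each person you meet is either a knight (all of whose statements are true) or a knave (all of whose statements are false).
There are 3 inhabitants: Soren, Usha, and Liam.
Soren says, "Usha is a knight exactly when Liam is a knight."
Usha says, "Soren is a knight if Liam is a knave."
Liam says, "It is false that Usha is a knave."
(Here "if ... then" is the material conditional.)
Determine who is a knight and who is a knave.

Soren is a knight, Usha is a knight, and Liam is a knight.

As a knight, Soren's statement "Usha is a knight exactly when Liam is a knight" should be true; it is.
Usha (knight): "Soren is a knight if Liam is a knave" — true. ✓
As a knight, Liam's statement "it is false that Usha is a knave" should be true; it is.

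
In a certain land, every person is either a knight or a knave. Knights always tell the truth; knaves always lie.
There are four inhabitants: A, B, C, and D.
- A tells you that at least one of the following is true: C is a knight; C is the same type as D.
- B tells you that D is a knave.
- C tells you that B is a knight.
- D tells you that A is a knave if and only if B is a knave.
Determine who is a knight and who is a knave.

A is a knave, B is a knave, C is a knave, and D is a knight.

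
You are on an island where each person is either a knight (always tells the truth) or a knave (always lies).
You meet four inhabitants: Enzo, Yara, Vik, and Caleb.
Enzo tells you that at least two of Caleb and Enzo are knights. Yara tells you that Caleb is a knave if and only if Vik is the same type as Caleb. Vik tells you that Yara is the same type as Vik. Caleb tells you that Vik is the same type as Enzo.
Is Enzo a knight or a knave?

Enzo is a knave.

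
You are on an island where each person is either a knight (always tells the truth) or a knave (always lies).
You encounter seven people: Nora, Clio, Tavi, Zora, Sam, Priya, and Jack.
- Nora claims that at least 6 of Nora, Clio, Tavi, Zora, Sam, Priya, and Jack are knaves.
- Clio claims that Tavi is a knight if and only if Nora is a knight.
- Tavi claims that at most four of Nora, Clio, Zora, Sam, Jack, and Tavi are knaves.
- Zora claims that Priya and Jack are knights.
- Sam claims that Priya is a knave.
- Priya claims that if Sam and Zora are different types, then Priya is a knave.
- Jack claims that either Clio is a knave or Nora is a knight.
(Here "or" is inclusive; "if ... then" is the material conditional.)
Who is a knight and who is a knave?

Nora is a knave; "at least 6 of Nora, Clio, Tavi, Zora, Sam, Priya, and Jack are knaves" is False, as required.
Clio is a knight, so "Tavi is a knight if and only if Nora is a knight" must be true — and it is.
Tavi (knave): "at most four of Nora, Clio, Zora, Sam, Jack, and Tavi are knaves" — False. ✓
Zora is a knave, so "Priya and Jack are knights" must be False — and it is.
Sam is a knave; "Priya is a knave" is False, as required.
Since Priya is a knight, "if Sam and Zora are different types, then Priya is a knave" needs to be true, which holds.
Jack is a knave, so "either Clio is a knave or Nora is a knight" must be False — and it is.

Nora is a knave, Clio is a knight, Tavi is a knave, Zora is a knave, Sam is a knave, Priya is a knight, and Jack is a knave.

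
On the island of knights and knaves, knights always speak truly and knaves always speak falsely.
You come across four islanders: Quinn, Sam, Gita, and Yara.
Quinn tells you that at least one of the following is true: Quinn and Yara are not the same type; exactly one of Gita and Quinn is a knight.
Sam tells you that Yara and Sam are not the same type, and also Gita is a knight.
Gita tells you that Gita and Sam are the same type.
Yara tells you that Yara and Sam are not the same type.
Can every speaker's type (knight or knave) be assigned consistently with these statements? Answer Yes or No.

No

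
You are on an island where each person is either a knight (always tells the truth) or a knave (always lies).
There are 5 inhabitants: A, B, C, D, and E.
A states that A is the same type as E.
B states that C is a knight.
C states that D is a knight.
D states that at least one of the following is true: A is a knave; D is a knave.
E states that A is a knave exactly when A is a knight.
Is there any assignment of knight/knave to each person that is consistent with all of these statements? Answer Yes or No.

Checking all 32 assignments, each has at least one speaker whose statement's truth value contradicts their type.

No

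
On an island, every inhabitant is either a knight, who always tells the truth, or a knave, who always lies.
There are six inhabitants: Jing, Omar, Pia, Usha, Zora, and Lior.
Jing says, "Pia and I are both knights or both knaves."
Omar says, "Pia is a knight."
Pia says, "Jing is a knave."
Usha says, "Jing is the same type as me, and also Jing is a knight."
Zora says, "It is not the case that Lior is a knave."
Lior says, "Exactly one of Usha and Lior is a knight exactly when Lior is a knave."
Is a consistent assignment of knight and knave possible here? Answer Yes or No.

One consistent assignment: Jing=knave, Omar=knight, Pia=knight, Usha=knave, Zora=knave, Lior=knave.

Yes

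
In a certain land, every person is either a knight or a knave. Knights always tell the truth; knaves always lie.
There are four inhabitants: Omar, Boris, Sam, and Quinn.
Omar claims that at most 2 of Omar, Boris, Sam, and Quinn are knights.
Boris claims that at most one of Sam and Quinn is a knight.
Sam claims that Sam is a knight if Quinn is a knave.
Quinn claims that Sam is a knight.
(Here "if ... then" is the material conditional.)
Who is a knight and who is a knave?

Omar is a knight, Boris is a knight, Sam is a knave, and Quinn is a knave.

As a knight, Omar's statement "at most 2 of Omar, Boris, Sam, and Quinn are knights" should be true; it is.
Boris (knight): "at most one of Sam and Quinn is a knight" — true. ✓
Sam is a knave, so "Sam is a knight if Quinn is a knave" must be false — and it is.
Quinn is a knave, so "Sam is a knight" must be false — and it is.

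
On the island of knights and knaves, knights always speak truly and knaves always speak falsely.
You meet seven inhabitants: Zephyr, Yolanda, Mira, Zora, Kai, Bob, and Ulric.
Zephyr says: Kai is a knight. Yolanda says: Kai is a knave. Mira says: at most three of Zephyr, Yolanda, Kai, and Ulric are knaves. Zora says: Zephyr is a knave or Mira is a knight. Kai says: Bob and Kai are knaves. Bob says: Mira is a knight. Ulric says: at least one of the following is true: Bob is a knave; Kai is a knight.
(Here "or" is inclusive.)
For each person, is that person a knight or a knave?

Zephyr is a knave, Yolanda is a knight, Mira is a knight, Zora is a knight, Kai is a knave, Bob is a knight, and Ulric is a knave.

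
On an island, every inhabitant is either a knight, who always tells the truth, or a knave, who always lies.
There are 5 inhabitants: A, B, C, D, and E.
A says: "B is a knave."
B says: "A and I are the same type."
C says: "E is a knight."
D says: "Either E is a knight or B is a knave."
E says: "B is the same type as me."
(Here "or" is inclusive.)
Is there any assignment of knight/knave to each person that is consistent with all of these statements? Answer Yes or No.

No

Checking all 32 assignments, each has at least one speaker whose statement's truth value contradicts their type.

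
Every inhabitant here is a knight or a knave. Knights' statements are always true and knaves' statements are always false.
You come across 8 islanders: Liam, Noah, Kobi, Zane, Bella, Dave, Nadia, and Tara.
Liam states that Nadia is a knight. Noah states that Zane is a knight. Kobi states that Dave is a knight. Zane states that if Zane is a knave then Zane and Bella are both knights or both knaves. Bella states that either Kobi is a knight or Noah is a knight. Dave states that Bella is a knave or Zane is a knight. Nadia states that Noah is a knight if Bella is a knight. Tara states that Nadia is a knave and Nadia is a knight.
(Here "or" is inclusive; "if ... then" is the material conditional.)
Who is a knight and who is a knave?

Knights: Liam, Noah, Kobi, Zane, Bella, Dave, and Nadia. Knaves: Tara.

Liam is a knight, and the claim "Nadia is a knight" is indeed true.
As a knight, Noah's statement "Zane is a knight" should be true; it is.
Kobi is a knight, so "Dave is a knight" must be true — and it is.
Zane is a knight, so "if Zane is a knave then Zane and Bella are both knights or both knaves" must be true — and it is.
Bella is a knight, so "either Kobi is a knight or Noah is a knight" must be true — and it is.
Dave (knight): "Bella is a knave or Zane is a knight" — true. ✓
As a knight, Nadia's statement "Noah is a knight if Bella is a knight" should be true; it is.
Tara is a knave, and the claim "Nadia is a knave and Nadia is a knight" is indeed False.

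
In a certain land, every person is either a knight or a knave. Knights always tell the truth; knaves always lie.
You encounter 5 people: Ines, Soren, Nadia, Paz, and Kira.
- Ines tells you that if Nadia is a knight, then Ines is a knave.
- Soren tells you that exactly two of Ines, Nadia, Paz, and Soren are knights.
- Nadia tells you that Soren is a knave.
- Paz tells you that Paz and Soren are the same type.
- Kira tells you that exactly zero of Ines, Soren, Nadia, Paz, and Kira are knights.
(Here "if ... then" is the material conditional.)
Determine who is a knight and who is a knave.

Knights: Ines and Soren. Knaves: Nadia, Paz, and Kira.

As a knight, Ines's statement "if Nadia is a knight, then Ines is a knave" should be True; it is.
Soren is a knight, and the claim "exactly two of Ines, Nadia, Paz, and Soren are knights" is indeed True.
Since Nadia is a knave, "Soren is a knave" needs to be false, which holds.
As a knave, Paz's statement "Paz and Soren are the same type" should be false; it is.
Kira is a knave, so "exactly zero of Ines, Soren, Nadia, Paz, and Kira are knights" must be false — and it is.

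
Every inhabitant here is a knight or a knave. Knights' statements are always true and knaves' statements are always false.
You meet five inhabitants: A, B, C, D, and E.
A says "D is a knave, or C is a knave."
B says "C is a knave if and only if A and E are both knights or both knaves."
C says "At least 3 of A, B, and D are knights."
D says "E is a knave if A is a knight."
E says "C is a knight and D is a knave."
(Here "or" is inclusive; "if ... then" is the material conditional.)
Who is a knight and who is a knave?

A (knight): "D is a knave, or C is a knave" — True. ✓
B is a knave; "C is a knave if and only if A and E are both knights or both knaves" is false, as required.
C (knave): "at least 3 of A, B, and D are knights" — false. ✓
D is a knight, and the claim "E is a knave if A is a knight" is indeed True.
E is a knave; "C is a knight and D is a knave" is false, as required.

Knights: A and D. Knaves: B, C, and E.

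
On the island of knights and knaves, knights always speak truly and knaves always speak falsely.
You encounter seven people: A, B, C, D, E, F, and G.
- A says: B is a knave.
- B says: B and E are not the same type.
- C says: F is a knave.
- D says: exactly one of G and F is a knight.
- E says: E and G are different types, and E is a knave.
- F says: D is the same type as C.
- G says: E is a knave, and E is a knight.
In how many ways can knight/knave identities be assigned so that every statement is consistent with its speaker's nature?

Consistent assignments:
  A=knight, B=knave, C=knight, D=knave, E=knave, F=knave, G=knave
  A=knave, B=knight, C=knight, D=knave, E=knave, F=knave, G=knave

2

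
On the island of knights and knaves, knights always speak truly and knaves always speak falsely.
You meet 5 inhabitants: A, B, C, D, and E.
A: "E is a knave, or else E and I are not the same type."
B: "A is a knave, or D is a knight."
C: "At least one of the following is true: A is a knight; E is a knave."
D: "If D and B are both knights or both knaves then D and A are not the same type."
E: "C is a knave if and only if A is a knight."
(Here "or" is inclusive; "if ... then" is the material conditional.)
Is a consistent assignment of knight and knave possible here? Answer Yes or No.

No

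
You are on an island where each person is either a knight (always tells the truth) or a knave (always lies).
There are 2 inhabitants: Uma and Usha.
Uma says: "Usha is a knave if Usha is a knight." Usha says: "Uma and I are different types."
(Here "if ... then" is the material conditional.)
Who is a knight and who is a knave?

Uma is a knave and Usha is a knight.

Since Uma is a knave, "Usha is a knave if Usha is a knight" needs to be false, which holds.
Since Usha is a knight, "Uma and I are different types" needs to be true, which holds.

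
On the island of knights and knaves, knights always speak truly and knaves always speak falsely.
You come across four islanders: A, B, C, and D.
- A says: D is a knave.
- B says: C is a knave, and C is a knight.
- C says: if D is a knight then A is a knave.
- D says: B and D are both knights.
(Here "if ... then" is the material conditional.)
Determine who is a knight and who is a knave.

Knights: A and C. Knaves: B and D.

Suppose A is a knave. Then A's statement "D is a knave" would have to be false. Checking the 8 ways to assign the others, none is consistent with every speaker.
(For instance, with B=knave, C=knight, D=knave, A's claim "D is a knave" comes out true where it would need to be false.)
So A must be a knight, making "D is a knave" true. Taking A=knight, B=knave, C=knight, D=knave, each remaining statement checks out:
  B (knave): "C is a knave, and C is a knight" — false. ✓
  C (knight): "if D is a knight then A is a knave" — true. ✓
  D (knave): "B and D are both knights" — false. ✓
This is the unique consistent assignment.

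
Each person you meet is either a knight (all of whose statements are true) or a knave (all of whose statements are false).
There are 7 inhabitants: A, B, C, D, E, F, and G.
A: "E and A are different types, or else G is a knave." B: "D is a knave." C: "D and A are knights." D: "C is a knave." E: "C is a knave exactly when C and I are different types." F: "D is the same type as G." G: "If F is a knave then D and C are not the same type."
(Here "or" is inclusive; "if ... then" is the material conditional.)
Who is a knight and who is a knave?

A is a knave; "E and A are different types, or else G is a knave" is false, as required.
B is a knave; "D is a knave" is false, as required.
C (knave): "D and A are knights" — false. ✓
Since D is a knight, "C is a knave" needs to be True, which holds.
E is a knave; "C is a knave exactly when C and I are different types" is false, as required.
Since F is a knight, "D is the same type as G" needs to be True, which holds.
Since G is a knight, "if F is a knave then D and C are not the same type" needs to be True, which holds.

Knights: D, F, and G. Knaves: A, B, C, and E.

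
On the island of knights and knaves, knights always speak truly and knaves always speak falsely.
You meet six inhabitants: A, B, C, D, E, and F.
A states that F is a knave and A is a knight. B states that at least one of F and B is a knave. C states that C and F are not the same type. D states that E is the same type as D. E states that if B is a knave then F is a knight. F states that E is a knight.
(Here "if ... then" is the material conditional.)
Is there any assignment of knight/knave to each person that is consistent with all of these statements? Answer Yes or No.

No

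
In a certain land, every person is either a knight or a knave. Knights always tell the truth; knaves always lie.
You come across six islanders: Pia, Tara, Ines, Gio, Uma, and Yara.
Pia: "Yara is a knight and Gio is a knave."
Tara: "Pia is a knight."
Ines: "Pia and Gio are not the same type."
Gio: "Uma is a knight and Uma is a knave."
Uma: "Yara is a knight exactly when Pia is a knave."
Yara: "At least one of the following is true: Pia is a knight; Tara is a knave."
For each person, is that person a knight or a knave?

Knights: Pia, Tara, Ines, and Yara. Knaves: Gio and Uma.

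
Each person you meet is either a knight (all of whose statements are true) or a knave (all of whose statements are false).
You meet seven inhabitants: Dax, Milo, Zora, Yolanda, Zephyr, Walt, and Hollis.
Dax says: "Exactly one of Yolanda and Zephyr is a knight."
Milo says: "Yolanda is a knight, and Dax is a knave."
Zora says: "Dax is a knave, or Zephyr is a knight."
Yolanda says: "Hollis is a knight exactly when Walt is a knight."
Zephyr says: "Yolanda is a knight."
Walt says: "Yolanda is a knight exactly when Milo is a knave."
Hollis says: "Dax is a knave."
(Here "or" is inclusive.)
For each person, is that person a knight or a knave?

Dax is a knave, Milo is a knave, Zora is a knight, Yolanda is a knave, Zephyr is a knave, Walt is a knave, and Hollis is a knight.

Dax is a knave, so "exactly one of Yolanda and Zephyr is a knight" must be false — and it is.
Milo is a knave, and the claim "Yolanda is a knight, and Dax is a knave" is indeed false.
Zora is a knight; "Dax is a knave, or Zephyr is a knight" is True, as required.
Since Yolanda is a knave, "Hollis is a knight exactly when Walt is a knight" needs to be false, which holds.
Zephyr is a knave, so "Yolanda is a knight" must be false — and it is.
Since Walt is a knave, "Yolanda is a knight exactly when Milo is a knave" needs to be false, which holds.
Hollis is a knight; "Dax is a knave" is True, as required.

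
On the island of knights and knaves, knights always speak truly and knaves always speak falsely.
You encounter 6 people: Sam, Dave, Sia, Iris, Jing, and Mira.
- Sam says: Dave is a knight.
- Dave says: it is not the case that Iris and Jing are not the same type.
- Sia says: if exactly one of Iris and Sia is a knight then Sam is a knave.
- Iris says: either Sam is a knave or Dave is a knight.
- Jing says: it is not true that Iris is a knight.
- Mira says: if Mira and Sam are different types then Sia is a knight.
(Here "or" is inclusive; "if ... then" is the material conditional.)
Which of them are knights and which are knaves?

Sam (knave): "Dave is a knight" — false. ✓
Dave is a knave; "it is not the case that Iris and Jing are not the same type" is false, as required.
Sia (knight): "if exactly one of Iris and Sia is a knight then Sam is a knave" — true. ✓
Iris is a knight; "either Sam is a knave or Dave is a knight" is true, as required.
Jing (knave): "it is not true that Iris is a knight" — false. ✓
Mira is a knight, and the claim "if Mira and Sam are different types then Sia is a knight" is indeed true.

Sam is a knave, Dave is a knave, Sia is a knight, Iris is a knight, Jing is a knave, and Mira is a knight.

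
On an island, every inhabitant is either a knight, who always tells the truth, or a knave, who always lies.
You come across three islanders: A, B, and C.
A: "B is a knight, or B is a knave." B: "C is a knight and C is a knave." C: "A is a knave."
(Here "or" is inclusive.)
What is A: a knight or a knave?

A is a knight.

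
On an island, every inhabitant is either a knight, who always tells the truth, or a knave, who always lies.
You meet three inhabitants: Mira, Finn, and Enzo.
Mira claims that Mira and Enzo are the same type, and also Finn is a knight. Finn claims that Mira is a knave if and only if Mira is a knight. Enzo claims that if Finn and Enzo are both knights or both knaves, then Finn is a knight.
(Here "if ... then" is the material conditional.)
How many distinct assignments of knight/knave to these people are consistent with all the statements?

Consistent assignments:
  Mira=knave, Finn=knave, Enzo=knight
  Mira=knave, Finn=knave, Enzo=knave

2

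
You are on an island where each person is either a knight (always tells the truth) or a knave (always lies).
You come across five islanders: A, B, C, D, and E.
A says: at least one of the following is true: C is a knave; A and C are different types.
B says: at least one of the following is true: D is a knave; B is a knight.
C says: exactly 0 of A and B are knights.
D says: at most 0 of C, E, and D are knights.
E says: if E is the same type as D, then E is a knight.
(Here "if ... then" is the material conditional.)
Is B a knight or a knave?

Consistent assignments: {A=knight, B=knight, C=knave, D=knave, E=knight}
In every consistent assignment, B is a knight.

B is a knight.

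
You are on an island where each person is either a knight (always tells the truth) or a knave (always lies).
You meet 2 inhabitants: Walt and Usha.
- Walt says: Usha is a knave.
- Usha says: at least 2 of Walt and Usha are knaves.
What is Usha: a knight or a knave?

Usha is a knave.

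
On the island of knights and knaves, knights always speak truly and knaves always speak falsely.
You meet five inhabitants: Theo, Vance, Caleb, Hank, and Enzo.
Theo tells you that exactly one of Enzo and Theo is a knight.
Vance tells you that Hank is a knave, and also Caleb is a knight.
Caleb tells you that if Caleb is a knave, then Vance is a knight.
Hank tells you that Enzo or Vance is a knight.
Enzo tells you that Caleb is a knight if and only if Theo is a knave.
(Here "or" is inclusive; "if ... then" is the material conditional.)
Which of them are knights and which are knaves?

Theo (knave): "exactly one of Enzo and Theo is a knight" — false. ✓
Vance is a knave, and the claim "Hank is a knave, and also Caleb is a knight" is indeed false.
As a knave, Caleb's statement "if Caleb is a knave, then Vance is a knight" should be false; it is.
Hank is a knave, and the claim "Enzo or Vance is a knight" is indeed false.
Enzo is a knave; "Caleb is a knight if and only if Theo is a knave" is false, as required.

Theo is a knave, Vance is a knave, Caleb is a knave, Hank is a knave, and Enzo is a knave.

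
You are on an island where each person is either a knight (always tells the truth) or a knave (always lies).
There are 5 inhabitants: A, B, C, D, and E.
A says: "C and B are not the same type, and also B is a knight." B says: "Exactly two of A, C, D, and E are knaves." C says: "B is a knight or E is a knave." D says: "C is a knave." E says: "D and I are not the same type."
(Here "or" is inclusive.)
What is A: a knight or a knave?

A is a knave.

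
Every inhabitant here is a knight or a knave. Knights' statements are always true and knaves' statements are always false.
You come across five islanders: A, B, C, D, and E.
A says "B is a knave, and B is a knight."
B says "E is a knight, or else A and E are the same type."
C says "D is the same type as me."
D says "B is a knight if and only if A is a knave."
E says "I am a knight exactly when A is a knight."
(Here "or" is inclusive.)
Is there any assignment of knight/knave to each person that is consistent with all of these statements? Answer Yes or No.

Checking all 32 assignments, each has at least one speaker whose statement's truth value contradicts their type.

No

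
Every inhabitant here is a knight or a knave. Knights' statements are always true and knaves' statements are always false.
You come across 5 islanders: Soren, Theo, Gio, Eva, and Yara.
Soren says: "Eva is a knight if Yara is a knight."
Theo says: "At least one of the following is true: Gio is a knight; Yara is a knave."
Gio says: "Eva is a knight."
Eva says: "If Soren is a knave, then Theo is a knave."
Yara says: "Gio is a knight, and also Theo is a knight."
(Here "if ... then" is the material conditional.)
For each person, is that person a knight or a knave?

Suppose Soren is a knave. Then Soren's statement "Eva is a knight if Yara is a knight" would have to be false. Checking the 16 ways to assign the others, none is consistent with every speaker.
(For instance, with Theo=knight, Gio=knight, Eva=knight, Yara=knight, Soren's claim "Eva is a knight if Yara is a knight" comes out true where it would need to be false.)
So Soren must be a knight, making "Eva is a knight if Yara is a knight" true. Taking Soren=knight, Theo=knight, Gio=knight, Eva=knight, Yara=knight, each remaining statement checks out:
  Theo (knight): "at least one of the following is true: Gio is a knight; Yara is a knave" — true. ✓
  Gio (knight): "Eva is a knight" — true. ✓
  Eva (knight): "if Soren is a knave, then Theo is a knave" — true. ✓
  Yara (knight): "Gio is a knight, and also Theo is a knight" — true. ✓
This is the unique consistent assignment.

Soren is a knight, Theo is a knight, Gio is a knight, Eva is a knight, and Yara is a knight.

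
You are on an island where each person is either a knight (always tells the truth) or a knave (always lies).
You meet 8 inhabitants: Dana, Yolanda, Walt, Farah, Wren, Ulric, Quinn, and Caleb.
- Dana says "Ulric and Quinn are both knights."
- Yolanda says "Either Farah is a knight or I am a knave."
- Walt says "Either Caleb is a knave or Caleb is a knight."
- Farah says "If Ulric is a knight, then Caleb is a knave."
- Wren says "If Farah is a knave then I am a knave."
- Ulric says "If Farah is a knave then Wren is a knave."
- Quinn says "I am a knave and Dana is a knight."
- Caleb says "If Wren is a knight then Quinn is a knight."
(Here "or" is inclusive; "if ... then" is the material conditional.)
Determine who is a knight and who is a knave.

Dana is a knave, Yolanda is a knight, Walt is a knight, Farah is a knight, Wren is a knight, Ulric is a knight, Quinn is a knave, and Caleb is a knave.

Dana is a knave; "Ulric and Quinn are both knights" is False, as required.
Yolanda is a knight, and the claim "either Farah is a knight or I am a knave" is indeed True.
Walt is a knight; "either Caleb is a knave or Caleb is a knight" is True, as required.
Farah is a knight; "if Ulric is a knight, then Caleb is a knave" is True, as required.
Wren is a knight, so "if Farah is a knave then I am a knave" must be True — and it is.
Ulric (knight): "if Farah is a knave then Wren is a knave" — True. ✓
Quinn (knave): "I am a knave and Dana is a knight" — False. ✓
Caleb is a knave, and the claim "if Wren is a knight then Quinn is a knight" is indeed False.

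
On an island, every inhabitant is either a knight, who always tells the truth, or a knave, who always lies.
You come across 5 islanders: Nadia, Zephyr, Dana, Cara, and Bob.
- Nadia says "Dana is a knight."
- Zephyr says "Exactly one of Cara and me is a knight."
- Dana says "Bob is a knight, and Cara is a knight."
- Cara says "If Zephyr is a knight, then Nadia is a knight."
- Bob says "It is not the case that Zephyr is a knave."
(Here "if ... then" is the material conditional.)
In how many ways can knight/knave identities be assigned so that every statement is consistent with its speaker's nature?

1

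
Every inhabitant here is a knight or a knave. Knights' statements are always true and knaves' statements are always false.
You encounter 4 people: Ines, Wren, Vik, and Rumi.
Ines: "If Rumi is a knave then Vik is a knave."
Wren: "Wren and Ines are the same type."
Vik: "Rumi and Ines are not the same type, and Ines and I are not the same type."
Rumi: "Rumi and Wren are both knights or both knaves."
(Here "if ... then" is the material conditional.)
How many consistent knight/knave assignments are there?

1

Consistent assignments:
  Ines=knight, Wren=knight, Vik=knave, Rumi=knight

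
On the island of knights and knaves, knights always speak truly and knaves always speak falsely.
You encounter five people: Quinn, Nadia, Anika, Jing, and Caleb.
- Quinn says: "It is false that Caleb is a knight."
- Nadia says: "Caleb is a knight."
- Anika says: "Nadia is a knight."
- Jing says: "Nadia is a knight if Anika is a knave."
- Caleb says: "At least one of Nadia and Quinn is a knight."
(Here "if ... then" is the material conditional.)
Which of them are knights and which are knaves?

Since Quinn is a knave, "it is false that Caleb is a knight" needs to be false, which holds.
Nadia is a knight, so "Caleb is a knight" must be True — and it is.
Anika is a knight, and the claim "Nadia is a knight" is indeed True.
Jing is a knight; "Nadia is a knight if Anika is a knave" is True, as required.
Caleb is a knight, and the claim "at least one of Nadia and Quinn is a knight" is indeed True.

Quinn is a knave, Nadia is a knight, Anika is a knight, Jing is a knight, and Caleb is a knight.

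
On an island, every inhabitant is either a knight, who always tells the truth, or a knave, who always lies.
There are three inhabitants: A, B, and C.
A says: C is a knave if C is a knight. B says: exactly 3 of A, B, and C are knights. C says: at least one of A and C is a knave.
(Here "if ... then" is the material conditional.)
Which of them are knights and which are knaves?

A is a knave; "C is a knave if C is a knight" is false, as required.
B is a knave, and the claim "exactly 3 of A, B, and C are knights" is indeed false.
C is a knight, and the claim "at least one of A and C is a knave" is indeed True.

Knights: C. Knaves: A and B.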